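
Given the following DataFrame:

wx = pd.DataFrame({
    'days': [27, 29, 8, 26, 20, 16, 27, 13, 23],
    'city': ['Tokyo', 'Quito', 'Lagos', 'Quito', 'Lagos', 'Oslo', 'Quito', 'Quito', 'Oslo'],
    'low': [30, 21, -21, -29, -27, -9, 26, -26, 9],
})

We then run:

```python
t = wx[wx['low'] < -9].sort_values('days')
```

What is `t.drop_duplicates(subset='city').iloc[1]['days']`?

filter rows where low < -9:
   days   city  low
2     8  Lagos  -21
3    26  Quito  -29
4    20  Lagos  -27
7    13  Quito  -26
sort by days:
   days   city  low
2     8  Lagos  -21
7    13  Quito  -26
4    20  Lagos  -27
3    26  Quito  -29
drop duplicate city (keep=first):
   days   city  low
2     8  Lagos  -21
7    13  Quito  -26

13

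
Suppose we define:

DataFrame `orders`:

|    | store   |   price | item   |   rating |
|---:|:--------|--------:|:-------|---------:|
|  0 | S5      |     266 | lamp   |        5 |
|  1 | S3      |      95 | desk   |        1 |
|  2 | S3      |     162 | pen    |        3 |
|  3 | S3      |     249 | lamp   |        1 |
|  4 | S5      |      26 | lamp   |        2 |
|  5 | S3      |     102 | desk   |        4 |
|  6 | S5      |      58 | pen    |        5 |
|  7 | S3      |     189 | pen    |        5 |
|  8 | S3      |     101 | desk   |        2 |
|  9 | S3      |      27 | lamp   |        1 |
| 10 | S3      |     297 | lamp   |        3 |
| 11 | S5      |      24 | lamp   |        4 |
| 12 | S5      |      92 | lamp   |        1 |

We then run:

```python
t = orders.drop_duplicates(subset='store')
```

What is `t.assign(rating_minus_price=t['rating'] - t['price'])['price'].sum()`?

361

drop duplicate store (keep=first):
  store  price  item  rating
0    S5    266  lamp       5
1    S3     95  desk       1
add column rating_minus_price = t['rating'] - t['price']:
  store  price  item  rating  rating_minus_price
0    S5    266  lamp       5                -261
1    S3     95  desk       1                 -94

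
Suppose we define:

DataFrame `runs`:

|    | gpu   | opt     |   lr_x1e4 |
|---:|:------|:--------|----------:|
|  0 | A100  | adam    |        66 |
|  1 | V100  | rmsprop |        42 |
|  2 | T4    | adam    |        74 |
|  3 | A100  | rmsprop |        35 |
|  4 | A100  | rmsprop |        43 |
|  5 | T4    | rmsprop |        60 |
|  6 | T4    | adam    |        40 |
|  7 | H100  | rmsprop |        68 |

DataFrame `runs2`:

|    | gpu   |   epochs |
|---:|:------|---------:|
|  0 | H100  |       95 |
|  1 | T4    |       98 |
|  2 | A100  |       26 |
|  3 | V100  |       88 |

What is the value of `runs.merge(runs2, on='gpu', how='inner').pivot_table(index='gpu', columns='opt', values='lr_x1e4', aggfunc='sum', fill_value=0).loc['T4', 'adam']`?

merge on 'gpu' (how='inner') → 8 rows:
    gpu      opt  lr_x1e4  epochs
0  A100     adam       66      26
1  V100  rmsprop       42      88
2    T4     adam       74      98
3  A100  rmsprop       35      26
4  A100  rmsprop       43      26
5    T4  rmsprop       60      98
6    T4     adam       40      98
7  H100  rmsprop       68      95
pivot: rows=gpu, cols=opt, sum(lr_x1e4):
opt   adam  rmsprop
gpu                
A100    66       78
H100     0       68
T4     114       60
V100     0       42
So loc['T4', 'adam'] = 114.

114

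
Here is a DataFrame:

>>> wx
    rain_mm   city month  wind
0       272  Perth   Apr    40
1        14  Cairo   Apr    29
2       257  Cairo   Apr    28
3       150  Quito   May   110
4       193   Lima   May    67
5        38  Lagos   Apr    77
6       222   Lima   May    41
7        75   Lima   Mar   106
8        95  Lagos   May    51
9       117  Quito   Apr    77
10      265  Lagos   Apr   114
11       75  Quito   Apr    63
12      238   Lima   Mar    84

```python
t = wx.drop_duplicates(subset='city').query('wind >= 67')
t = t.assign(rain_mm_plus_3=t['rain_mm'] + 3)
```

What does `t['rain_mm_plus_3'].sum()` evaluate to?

drop duplicate city (keep=first):
   rain_mm   city month  wind
0      272  Perth   Apr    40
1       14  Cairo   Apr    29
3      150  Quito   May   110
4      193   Lima   May    67
5       38  Lagos   Apr    77
filter rows where wind >= 67:
   rain_mm   city month  wind
3      150  Quito   May   110
4      193   Lima   May    67
5       38  Lagos   Apr    77
add column rain_mm_plus_3 = t['rain_mm'] + 3:
   rain_mm   city month  wind  rain_mm_plus_3
3      150  Quito   May   110             153
4      193   Lima   May    67             196
5       38  Lagos   Apr    77              41
Taking the sum of column 'rain_mm_plus_3' gives 390.

390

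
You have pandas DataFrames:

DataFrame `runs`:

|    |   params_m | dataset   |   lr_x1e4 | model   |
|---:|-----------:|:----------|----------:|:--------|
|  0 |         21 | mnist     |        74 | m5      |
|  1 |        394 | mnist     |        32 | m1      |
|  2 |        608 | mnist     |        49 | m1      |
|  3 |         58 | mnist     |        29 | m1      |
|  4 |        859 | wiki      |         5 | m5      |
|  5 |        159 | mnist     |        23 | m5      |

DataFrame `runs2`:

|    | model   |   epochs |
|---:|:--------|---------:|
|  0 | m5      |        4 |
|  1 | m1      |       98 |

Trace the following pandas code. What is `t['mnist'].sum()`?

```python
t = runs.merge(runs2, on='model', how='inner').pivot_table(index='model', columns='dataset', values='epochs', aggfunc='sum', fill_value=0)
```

merge on 'model' (how='inner') → 6 rows:
   params_m dataset  lr_x1e4 model  epochs
0        21   mnist       74    m5       4
1       394   mnist       32    m1      98
2       608   mnist       49    m1      98
3        58   mnist       29    m1      98
4       859    wiki        5    m5       4
5       159   mnist       23    m5       4
pivot: rows=model, cols=dataset, sum(epochs):
dataset  mnist  wiki
model               
m1         294     0
m5           8     4

302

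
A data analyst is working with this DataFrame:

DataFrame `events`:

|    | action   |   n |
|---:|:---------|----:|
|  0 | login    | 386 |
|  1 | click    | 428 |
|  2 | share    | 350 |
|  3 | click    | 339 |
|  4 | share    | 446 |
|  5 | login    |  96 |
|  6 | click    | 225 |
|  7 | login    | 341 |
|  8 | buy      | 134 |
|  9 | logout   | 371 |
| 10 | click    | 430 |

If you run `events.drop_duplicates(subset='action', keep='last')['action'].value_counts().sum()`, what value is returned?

5

drop duplicate action (keep=last):
    action    n
4    share  446
7    login  341
8      buy  134
9   logout  371
10   click  430
value_counts of action:
action
share     1
login     1
buy       1
logout    1
click     1
Name: count, dtype: int64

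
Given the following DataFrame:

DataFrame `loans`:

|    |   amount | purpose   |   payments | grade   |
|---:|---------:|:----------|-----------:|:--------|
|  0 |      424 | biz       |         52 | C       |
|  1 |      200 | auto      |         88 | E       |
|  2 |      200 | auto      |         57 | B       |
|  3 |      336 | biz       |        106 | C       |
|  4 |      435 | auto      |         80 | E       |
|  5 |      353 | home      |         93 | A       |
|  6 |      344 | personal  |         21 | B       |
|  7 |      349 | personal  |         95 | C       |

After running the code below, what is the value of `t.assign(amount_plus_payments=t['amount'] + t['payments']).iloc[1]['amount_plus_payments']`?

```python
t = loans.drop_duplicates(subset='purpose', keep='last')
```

515

drop duplicate purpose (keep=last):
   amount   purpose  payments grade
3     336       biz       106     C
4     435      auto        80     E
5     353      home        93     A
7     349  personal        95     C
add column amount_plus_payments = t['amount'] + t['payments']:
   amount   purpose  payments grade  amount_plus_payments
3     336       biz       106     C                   442
4     435      auto        80     E                   515
5     353      home        93     A                   446
7     349  personal        95     C                   444
Reading off the value at position 1, column 'amount_plus_payments', we get 515.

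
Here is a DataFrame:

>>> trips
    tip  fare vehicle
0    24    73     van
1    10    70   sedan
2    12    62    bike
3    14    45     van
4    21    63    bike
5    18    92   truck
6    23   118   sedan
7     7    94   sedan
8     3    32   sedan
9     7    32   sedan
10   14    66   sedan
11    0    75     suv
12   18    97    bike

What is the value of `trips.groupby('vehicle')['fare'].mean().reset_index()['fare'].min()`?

59.0

group by vehicle, mean of fare:
vehicle
bike     74.000000
sedan    68.666667
suv      75.000000
truck    92.000000
van      59.000000
Name: fare, dtype: float64
reset_index():
  vehicle       fare
0    bike  74.000000
1   sedan  68.666667
2     suv  75.000000
3   truck  92.000000
4     van  59.000000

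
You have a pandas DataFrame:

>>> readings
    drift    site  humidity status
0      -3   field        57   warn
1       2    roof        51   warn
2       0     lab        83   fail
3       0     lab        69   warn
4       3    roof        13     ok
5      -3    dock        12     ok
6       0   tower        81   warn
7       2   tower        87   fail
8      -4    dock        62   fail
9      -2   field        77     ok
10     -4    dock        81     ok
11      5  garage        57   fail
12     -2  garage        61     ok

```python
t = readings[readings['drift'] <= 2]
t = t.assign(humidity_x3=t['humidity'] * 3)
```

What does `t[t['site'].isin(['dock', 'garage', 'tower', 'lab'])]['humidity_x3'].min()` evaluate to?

filter rows where drift <= 2:
    drift    site  humidity status
0      -3   field        57   warn
1       2    roof        51   warn
2       0     lab        83   fail
3       0     lab        69   warn
5      -3    dock        12     ok
6       0   tower        81   warn
7       2   tower        87   fail
8      -4    dock        62   fail
9      -2   field        77     ok
10     -4    dock        81     ok
12     -2  garage        61     ok
add column humidity_x3 = t['humidity'] * 3:
    drift    site  humidity status  humidity_x3
0      -3   field        57   warn          171
1       2    roof        51   warn          153
2       0     lab        83   fail          249
3       0     lab        69   warn          207
5      -3    dock        12     ok           36
6       0   tower        81   warn          243
7       2   tower        87   fail          261
8      -4    dock        62   fail          186
9      -2   field        77     ok          231
10     -4    dock        81     ok          243
12     -2  garage        61     ok          183
filter rows where site in ['dock', 'garage', 'tower', 'lab']:
    drift    site  humidity status  humidity_x3
2       0     lab        83   fail          249
3       0     lab        69   warn          207
5      -3    dock        12     ok           36
6       0   tower        81   warn          243
7       2   tower        87   fail          261
8      -4    dock        62   fail          186
10     -4    dock        81     ok          243
12     -2  garage        61     ok          183
So min() = 36.

36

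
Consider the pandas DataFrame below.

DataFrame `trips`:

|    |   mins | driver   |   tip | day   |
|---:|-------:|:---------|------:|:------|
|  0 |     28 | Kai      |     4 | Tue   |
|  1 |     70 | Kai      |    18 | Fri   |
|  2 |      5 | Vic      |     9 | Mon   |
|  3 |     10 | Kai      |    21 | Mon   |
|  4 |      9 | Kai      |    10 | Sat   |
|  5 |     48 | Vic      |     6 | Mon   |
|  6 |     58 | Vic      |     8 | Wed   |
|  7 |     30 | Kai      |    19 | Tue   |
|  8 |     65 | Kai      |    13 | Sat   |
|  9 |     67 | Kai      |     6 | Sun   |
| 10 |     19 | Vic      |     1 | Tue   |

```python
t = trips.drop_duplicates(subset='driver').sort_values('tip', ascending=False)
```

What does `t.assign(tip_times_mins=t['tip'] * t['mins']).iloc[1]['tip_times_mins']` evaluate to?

112

drop duplicate driver (keep=first):
   mins driver  tip  day
0    28    Kai    4  Tue
2     5    Vic    9  Mon
sort by tip descending:
   mins driver  tip  day
2     5    Vic    9  Mon
0    28    Kai    4  Tue
add column tip_times_mins = t['tip'] * t['mins']:
   mins driver  tip  day  tip_times_mins
2     5    Vic    9  Mon              45
0    28    Kai    4  Tue             112
The value at position 1, column 'tip_times_mins' is 112.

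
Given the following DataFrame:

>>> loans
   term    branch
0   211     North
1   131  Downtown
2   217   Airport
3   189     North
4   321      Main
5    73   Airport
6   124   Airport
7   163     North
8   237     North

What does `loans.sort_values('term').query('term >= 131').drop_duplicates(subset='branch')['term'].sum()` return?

832

sort by term:
   term    branch
5    73   Airport
6   124   Airport
1   131  Downtown
7   163     North
3   189     North
0   211     North
2   217   Airport
8   237     North
4   321      Main
filter rows where term >= 131:
   term    branch
1   131  Downtown
7   163     North
3   189     North
0   211     North
2   217   Airport
8   237     North
4   321      Main
drop duplicate branch (keep=first):
   term    branch
1   131  Downtown
7   163     North
2   217   Airport
4   321      Main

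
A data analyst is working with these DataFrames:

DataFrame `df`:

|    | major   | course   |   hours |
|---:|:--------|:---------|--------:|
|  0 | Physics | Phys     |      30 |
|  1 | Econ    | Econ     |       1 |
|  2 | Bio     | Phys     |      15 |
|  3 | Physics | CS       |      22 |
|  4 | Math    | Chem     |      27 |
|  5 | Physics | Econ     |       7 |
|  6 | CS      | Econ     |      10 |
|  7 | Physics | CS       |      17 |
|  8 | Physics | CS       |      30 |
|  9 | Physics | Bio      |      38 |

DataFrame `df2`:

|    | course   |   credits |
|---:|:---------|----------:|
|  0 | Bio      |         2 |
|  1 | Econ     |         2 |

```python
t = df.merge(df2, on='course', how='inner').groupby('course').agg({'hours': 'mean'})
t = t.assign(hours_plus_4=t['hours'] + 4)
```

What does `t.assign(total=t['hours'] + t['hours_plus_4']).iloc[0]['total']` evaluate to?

80.0

merge on 'course' (how='inner') → 4 rows:
     major course  hours  credits
0     Econ   Econ      1        2
1  Physics   Econ      7        2
2       CS   Econ     10        2
3  Physics    Bio     38        2
group by course, mean of hours:
        hours
course       
Bio      38.0
Econ      6.0
add column hours_plus_4 = t['hours'] + 4:
        hours  hours_plus_4
course                     
Bio      38.0          42.0
Econ      6.0          10.0
add column total = t['hours'] + t['hours_plus_4']:
        hours  hours_plus_4  total
course                            
Bio      38.0          42.0   80.0
Econ      6.0          10.0   16.0
Taking the value at position 0, column 'total' gives 80.0.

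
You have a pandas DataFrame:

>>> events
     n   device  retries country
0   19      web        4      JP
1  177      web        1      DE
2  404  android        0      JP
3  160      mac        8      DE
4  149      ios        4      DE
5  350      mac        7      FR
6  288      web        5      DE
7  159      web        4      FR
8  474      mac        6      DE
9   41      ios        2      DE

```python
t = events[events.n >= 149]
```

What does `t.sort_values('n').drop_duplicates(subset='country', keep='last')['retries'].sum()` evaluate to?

13

filter rows where n >= 149:
     n   device  retries country
1  177      web        1      DE
2  404  android        0      JP
3  160      mac        8      DE
4  149      ios        4      DE
5  350      mac        7      FR
6  288      web        5      DE
7  159      web        4      FR
8  474      mac        6      DE
sort by n:
     n   device  retries country
4  149      ios        4      DE
7  159      web        4      FR
3  160      mac        8      DE
1  177      web        1      DE
6  288      web        5      DE
5  350      mac        7      FR
2  404  android        0      JP
8  474      mac        6      DE
drop duplicate country (keep=last):
     n   device  retries country
5  350      mac        7      FR
2  404  android        0      JP
8  474      mac        6      DE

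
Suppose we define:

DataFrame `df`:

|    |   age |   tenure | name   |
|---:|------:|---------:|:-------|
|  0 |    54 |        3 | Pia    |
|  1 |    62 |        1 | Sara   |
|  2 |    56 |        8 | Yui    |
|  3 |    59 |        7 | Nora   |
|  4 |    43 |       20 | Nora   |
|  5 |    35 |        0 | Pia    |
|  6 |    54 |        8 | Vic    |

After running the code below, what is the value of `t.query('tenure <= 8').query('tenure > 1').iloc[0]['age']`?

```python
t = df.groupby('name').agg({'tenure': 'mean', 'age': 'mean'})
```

group by name: mean(tenure), mean(age):
      tenure   age
name              
Nora    13.5  51.0
Pia      1.5  44.5
Sara     1.0  62.0
Vic      8.0  54.0
Yui      8.0  56.0
filter rows where tenure <= 8:
      tenure   age
name              
Pia      1.5  44.5
Sara     1.0  62.0
Vic      8.0  54.0
Yui      8.0  56.0
filter rows where tenure > 1:
      tenure   age
name              
Pia      1.5  44.5
Vic      8.0  54.0
Yui      8.0  56.0

44.5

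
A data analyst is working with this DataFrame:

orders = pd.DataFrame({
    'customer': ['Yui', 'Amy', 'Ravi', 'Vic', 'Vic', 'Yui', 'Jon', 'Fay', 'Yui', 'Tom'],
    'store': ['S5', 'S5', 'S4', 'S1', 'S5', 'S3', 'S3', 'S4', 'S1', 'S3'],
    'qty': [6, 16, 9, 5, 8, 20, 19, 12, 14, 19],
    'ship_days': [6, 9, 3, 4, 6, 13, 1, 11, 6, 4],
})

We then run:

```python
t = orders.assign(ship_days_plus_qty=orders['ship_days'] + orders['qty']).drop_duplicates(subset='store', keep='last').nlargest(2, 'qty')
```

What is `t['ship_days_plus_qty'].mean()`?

add column ship_days_plus_qty = orders['ship_days'] + orders['qty']:
  customer store  qty  ship_days  ship_days_plus_qty
0      Yui    S5    6          6                  12
1      Amy    S5   16          9                  25
2     Ravi    S4    9          3                  12
3      Vic    S1    5          4                   9
4      Vic    S5    8          6                  14
5      Yui    S3   20         13                  33
6      Jon    S3   19          1                  20
7      Fay    S4   12         11                  23
8      Yui    S1   14          6                  20
9      Tom    S3   19          4                  23
drop duplicate store (keep=last):
  customer store  qty  ship_days  ship_days_plus_qty
4      Vic    S5    8          6                  14
7      Fay    S4   12         11                  23
8      Yui    S1   14          6                  20
9      Tom    S3   19          4                  23
take 2 rows with largest qty:
  customer store  qty  ship_days  ship_days_plus_qty
9      Tom    S3   19          4                  23
8      Yui    S1   14          6                  20
The mean of column 'ship_days_plus_qty' is 21.5.

21.5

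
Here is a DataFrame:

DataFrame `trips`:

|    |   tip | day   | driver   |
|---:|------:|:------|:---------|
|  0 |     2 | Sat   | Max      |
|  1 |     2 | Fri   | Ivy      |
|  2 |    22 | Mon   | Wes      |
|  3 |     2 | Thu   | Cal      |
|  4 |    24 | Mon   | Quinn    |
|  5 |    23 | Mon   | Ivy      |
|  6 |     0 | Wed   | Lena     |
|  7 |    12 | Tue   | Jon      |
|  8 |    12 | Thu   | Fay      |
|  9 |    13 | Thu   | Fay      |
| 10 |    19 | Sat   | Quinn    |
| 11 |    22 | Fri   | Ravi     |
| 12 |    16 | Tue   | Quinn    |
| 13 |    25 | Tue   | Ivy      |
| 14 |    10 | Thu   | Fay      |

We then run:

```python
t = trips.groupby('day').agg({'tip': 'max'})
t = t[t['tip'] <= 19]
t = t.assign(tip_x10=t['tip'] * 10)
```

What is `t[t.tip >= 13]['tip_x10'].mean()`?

160.0

group by day, max of tip:
     tip
day     
Fri   22
Mon   24
Sat   19
Thu   13
Tue   25
Wed    0
filter rows where tip <= 19:
     tip
day     
Sat   19
Thu   13
Wed    0
add column tip_x10 = t['tip'] * 10:
     tip  tip_x10
day              
Sat   19      190
Thu   13      130
Wed    0        0
filter rows where tip >= 13:
     tip  tip_x10
day              
Sat   19      190
Thu   13      130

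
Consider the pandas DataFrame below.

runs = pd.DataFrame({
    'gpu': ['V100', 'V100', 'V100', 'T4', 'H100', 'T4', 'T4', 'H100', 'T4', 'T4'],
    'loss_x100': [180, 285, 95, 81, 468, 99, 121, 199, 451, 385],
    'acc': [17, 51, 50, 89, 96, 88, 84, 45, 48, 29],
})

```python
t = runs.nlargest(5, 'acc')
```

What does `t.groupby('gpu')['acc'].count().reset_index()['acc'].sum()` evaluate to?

5

take 5 rows with largest acc:
    gpu  loss_x100  acc
4  H100        468   96
3    T4         81   89
5    T4         99   88
6    T4        121   84
1  V100        285   51
group by gpu, count of acc:
gpu
H100    1
T4      3
V100    1
Name: acc, dtype: int64
reset_index():
    gpu  acc
0  H100    1
1    T4    3
2  V100    1
sum of column 'acc' → 5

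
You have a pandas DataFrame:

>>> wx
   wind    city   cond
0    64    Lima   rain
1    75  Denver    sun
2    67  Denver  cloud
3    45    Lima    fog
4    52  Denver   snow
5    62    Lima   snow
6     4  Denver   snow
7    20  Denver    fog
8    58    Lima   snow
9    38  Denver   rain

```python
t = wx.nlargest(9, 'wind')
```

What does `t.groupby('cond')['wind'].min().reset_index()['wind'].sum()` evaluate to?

take 9 rows with largest wind:
   wind    city   cond
1    75  Denver    sun
2    67  Denver  cloud
0    64    Lima   rain
5    62    Lima   snow
8    58    Lima   snow
4    52  Denver   snow
3    45    Lima    fog
9    38  Denver   rain
7    20  Denver    fog
group by cond, min of wind:
cond
cloud    67
fog      20
rain     38
snow     52
sun      75
Name: wind, dtype: int64
reset_index():
    cond  wind
0  cloud    67
1    fog    20
2   rain    38
3   snow    52
4    sun    75
sum of column 'wind' → 252

252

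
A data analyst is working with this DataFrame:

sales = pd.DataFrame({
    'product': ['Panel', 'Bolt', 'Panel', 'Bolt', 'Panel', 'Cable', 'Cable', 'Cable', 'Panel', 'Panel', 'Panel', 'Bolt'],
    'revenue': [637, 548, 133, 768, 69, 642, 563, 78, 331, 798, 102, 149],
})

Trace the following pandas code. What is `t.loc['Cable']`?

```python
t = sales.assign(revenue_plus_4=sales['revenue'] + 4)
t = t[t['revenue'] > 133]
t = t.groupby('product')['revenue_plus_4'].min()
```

add column revenue_plus_4 = sales['revenue'] + 4:
   product  revenue  revenue_plus_4
0    Panel      637             641
1     Bolt      548             552
2    Panel      133             137
3     Bolt      768             772
4    Panel       69              73
5    Cable      642             646
6    Cable      563             567
7    Cable       78              82
8    Panel      331             335
9    Panel      798             802
10   Panel      102             106
11    Bolt      149             153
filter rows where revenue > 133:
   product  revenue  revenue_plus_4
0    Panel      637             641
1     Bolt      548             552
3     Bolt      768             772
5    Cable      642             646
6    Cable      563             567
8    Panel      331             335
9    Panel      798             802
11    Bolt      149             153
group by product, min of revenue_plus_4:
product
Bolt     153
Cable    567
Panel    335
Name: revenue_plus_4, dtype: int64
Finally, value at index 'Cable' = 567.

567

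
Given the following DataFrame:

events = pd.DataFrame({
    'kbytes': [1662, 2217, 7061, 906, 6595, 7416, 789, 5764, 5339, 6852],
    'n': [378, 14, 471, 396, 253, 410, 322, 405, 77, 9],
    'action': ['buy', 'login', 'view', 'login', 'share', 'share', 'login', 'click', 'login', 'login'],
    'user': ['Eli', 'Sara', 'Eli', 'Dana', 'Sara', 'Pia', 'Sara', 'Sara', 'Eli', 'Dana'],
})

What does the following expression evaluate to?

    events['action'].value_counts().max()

5

value_counts of action:
action
login    5
share    2
buy      1
view     1
click    1
Name: count, dtype: int64
Hence 5.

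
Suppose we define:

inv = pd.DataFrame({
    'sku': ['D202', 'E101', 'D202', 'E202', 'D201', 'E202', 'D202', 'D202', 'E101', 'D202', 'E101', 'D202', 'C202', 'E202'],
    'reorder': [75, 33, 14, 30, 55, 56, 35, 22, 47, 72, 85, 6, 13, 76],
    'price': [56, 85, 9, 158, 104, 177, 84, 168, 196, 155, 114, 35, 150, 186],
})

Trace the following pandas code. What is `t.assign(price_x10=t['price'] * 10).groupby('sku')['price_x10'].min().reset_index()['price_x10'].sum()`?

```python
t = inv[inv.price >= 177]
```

3730

filter rows where price >= 177:
     sku  reorder  price
5   E202       56    177
8   E101       47    196
13  E202       76    186
add column price_x10 = t['price'] * 10:
     sku  reorder  price  price_x10
5   E202       56    177       1770
8   E101       47    196       1960
13  E202       76    186       1860
group by sku, min of price_x10:
sku
E101    1960
E202    1770
Name: price_x10, dtype: int64
reset_index():
    sku  price_x10
0  E101       1960
1  E202       1770
Hence 3730.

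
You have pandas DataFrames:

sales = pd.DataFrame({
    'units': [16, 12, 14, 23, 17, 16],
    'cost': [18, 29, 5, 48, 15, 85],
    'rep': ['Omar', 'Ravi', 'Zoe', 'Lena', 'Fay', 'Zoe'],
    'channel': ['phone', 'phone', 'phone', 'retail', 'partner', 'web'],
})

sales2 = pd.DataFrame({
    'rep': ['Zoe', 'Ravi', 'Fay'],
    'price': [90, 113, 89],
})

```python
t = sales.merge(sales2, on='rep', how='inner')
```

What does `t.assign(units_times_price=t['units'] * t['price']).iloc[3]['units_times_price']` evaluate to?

merge on 'rep' (how='inner') → 4 rows:
   units  cost   rep  channel  price
0     12    29  Ravi    phone    113
1     14     5   Zoe    phone     90
2     17    15   Fay  partner     89
3     16    85   Zoe      web     90
add column units_times_price = t['units'] * t['price']:
   units  cost   rep  channel  price  units_times_price
0     12    29  Ravi    phone    113               1356
1     14     5   Zoe    phone     90               1260
2     17    15   Fay  partner     89               1513
3     16    85   Zoe      web     90               1440
Hence 1440.

1440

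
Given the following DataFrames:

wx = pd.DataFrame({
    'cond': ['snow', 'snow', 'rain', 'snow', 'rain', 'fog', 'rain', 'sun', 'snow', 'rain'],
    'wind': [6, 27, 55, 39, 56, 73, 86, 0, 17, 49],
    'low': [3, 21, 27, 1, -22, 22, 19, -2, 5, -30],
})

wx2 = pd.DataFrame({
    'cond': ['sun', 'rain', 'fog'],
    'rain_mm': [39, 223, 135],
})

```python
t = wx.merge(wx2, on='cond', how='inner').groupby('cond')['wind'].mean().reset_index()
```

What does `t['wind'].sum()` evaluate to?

merge on 'cond' (how='inner') → 6 rows:
   cond  wind  low  rain_mm
0  rain    55   27      223
1  rain    56  -22      223
2   fog    73   22      135
3  rain    86   19      223
4   sun     0   -2       39
5  rain    49  -30      223
group by cond, mean of wind:
cond
fog     73.0
rain    61.5
sun      0.0
Name: wind, dtype: float64
reset_index():
   cond  wind
0   fog  73.0
1  rain  61.5
2   sun   0.0

134.5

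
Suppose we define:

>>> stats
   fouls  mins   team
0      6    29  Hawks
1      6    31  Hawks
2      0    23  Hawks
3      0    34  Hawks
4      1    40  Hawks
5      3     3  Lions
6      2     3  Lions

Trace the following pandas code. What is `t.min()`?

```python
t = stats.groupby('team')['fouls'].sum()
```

5

group by team, sum of fouls:
team
Hawks    13
Lions     5
Name: fouls, dtype: int64
Finally, min of the resulting series = 5.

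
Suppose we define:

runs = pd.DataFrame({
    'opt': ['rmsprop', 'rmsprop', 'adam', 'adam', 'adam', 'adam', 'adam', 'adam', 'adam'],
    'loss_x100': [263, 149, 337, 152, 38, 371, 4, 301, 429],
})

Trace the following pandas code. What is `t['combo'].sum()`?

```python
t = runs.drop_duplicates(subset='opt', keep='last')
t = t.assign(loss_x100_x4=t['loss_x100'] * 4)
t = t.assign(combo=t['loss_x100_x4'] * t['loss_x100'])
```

824968

drop duplicate opt (keep=last):
       opt  loss_x100
1  rmsprop        149
8     adam        429
add column loss_x100_x4 = t['loss_x100'] * 4:
       opt  loss_x100  loss_x100_x4
1  rmsprop        149           596
8     adam        429          1716
add column combo = t['loss_x100_x4'] * t['loss_x100']:
       opt  loss_x100  loss_x100_x4   combo
1  rmsprop        149           596   88804
8     adam        429          1716  736164
So sum() = 824968.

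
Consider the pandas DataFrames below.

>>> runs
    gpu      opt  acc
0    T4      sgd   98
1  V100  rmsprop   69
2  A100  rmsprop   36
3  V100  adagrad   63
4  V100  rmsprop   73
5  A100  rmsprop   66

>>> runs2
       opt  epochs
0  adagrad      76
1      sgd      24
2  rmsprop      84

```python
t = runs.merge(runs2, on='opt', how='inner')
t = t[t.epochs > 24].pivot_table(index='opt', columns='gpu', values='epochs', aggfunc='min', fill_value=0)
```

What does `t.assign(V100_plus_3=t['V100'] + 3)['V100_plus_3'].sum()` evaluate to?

166

merge on 'opt' (how='inner') → 6 rows:
    gpu      opt  acc  epochs
0    T4      sgd   98      24
1  V100  rmsprop   69      84
2  A100  rmsprop   36      84
3  V100  adagrad   63      76
4  V100  rmsprop   73      84
5  A100  rmsprop   66      84
filter rows where epochs > 24:
    gpu      opt  acc  epochs
1  V100  rmsprop   69      84
2  A100  rmsprop   36      84
3  V100  adagrad   63      76
4  V100  rmsprop   73      84
5  A100  rmsprop   66      84
pivot: rows=opt, cols=gpu, min(epochs):
gpu      A100  V100
opt                
adagrad     0    76
rmsprop    84    84
add column V100_plus_3 = t['V100'] + 3:
gpu      A100  V100  V100_plus_3
opt                             
adagrad     0    76           79
rmsprop    84    84           87
Taking the sum of column 'V100_plus_3' gives 166.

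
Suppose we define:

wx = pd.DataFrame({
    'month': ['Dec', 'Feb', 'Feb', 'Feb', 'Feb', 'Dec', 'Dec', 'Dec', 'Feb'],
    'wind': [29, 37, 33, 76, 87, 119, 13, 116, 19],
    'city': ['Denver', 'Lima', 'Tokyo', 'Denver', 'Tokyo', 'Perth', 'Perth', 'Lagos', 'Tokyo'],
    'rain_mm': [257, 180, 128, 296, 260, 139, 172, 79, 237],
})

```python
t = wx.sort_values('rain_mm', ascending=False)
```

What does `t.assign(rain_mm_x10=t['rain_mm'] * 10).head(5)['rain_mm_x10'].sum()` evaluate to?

sort by rain_mm descending:
  month  wind    city  rain_mm
3   Feb    76  Denver      296
4   Feb    87   Tokyo      260
0   Dec    29  Denver      257
8   Feb    19   Tokyo      237
1   Feb    37    Lima      180
6   Dec    13   Perth      172
5   Dec   119   Perth      139
2   Feb    33   Tokyo      128
7   Dec   116   Lagos       79
add column rain_mm_x10 = t['rain_mm'] * 10:
  month  wind    city  rain_mm  rain_mm_x10
3   Feb    76  Denver      296         2960
4   Feb    87   Tokyo      260         2600
0   Dec    29  Denver      257         2570
8   Feb    19   Tokyo      237         2370
1   Feb    37    Lima      180         1800
6   Dec    13   Perth      172         1720
5   Dec   119   Perth      139         1390
2   Feb    33   Tokyo      128         1280
7   Dec   116   Lagos       79          790
take first 5 rows:
  month  wind    city  rain_mm  rain_mm_x10
3   Feb    76  Denver      296         2960
4   Feb    87   Tokyo      260         2600
0   Dec    29  Denver      257         2570
8   Feb    19   Tokyo      237         2370
1   Feb    37    Lima      180         1800
Then the sum of column 'rain_mm_x10': 12300

12300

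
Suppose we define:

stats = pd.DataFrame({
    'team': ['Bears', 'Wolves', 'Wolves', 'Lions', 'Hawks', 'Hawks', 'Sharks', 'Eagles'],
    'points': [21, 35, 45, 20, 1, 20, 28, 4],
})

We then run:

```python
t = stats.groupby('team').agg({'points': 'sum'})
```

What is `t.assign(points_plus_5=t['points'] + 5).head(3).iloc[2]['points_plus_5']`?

26

group by team, sum of points:
        points
team          
Bears       21
Eagles       4
Hawks       21
Lions       20
Sharks      28
Wolves      80
add column points_plus_5 = t['points'] + 5:
        points  points_plus_5
team                         
Bears       21             26
Eagles       4              9
Hawks       21             26
Lions       20             25
Sharks      28             33
Wolves      80             85
take first 3 rows:
        points  points_plus_5
team                         
Bears       21             26
Eagles       4              9
Hawks       21             26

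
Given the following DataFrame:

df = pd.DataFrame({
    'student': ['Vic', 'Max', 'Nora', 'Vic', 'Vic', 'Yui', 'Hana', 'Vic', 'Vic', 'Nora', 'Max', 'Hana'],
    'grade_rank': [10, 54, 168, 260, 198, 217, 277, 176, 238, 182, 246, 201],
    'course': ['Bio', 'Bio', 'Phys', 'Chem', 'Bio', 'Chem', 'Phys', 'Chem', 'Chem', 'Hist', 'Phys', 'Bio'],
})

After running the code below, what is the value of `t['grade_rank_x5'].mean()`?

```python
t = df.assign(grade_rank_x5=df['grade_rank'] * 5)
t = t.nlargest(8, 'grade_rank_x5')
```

1136.875

add column grade_rank_x5 = df['grade_rank'] * 5:
   student  grade_rank course  grade_rank_x5
0      Vic          10    Bio             50
1      Max          54    Bio            270
2     Nora         168   Phys            840
3      Vic         260   Chem           1300
4      Vic         198    Bio            990
5      Yui         217   Chem           1085
6     Hana         277   Phys           1385
7      Vic         176   Chem            880
8      Vic         238   Chem           1190
9     Nora         182   Hist            910
10     Max         246   Phys           1230
11    Hana         201    Bio           1005
take 8 rows with largest grade_rank_x5:
   student  grade_rank course  grade_rank_x5
6     Hana         277   Phys           1385
3      Vic         260   Chem           1300
10     Max         246   Phys           1230
8      Vic         238   Chem           1190
5      Yui         217   Chem           1085
11    Hana         201    Bio           1005
4      Vic         198    Bio            990
9     Nora         182   Hist            910
Then the mean of column 'grade_rank_x5': 1136.875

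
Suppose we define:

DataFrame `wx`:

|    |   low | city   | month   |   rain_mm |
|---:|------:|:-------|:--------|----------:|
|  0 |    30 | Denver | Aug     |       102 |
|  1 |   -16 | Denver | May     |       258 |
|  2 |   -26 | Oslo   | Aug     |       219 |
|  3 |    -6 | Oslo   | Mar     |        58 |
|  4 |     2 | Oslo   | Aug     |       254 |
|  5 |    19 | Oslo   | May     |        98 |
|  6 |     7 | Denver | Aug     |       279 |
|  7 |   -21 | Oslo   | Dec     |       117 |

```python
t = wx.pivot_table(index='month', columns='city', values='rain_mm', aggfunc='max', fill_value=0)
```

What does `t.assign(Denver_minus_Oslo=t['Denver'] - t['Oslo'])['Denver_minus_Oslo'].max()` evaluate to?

pivot: rows=month, cols=city, max(rain_mm):
city   Denver  Oslo
month              
Aug       279   254
Dec         0   117
Mar         0    58
May       258    98
add column Denver_minus_Oslo = t['Denver'] - t['Oslo']:
city   Denver  Oslo  Denver_minus_Oslo
month                                 
Aug       279   254                 25
Dec         0   117               -117
Mar         0    58                -58
May       258    98                160
Then the max of column 'Denver_minus_Oslo': 160

160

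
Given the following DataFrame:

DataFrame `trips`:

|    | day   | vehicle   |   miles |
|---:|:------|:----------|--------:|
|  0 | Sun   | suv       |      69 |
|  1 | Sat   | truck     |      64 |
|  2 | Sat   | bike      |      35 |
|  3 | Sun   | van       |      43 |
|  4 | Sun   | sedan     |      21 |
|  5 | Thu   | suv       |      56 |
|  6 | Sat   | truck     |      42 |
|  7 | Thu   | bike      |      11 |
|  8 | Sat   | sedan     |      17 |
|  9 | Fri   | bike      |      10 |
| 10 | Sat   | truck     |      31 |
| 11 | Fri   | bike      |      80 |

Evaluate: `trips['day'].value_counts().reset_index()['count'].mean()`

value_counts of day:
day
Sat    5
Sun    3
Thu    2
Fri    2
Name: count, dtype: int64
reset_index():
   day  count
0  Sat      5
1  Sun      3
2  Thu      2
3  Fri      2
Hence 3.0.

3.0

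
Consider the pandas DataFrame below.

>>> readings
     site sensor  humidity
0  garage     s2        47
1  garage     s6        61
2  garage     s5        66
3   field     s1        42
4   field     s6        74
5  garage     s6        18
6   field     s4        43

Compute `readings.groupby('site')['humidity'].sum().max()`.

group by site, sum of humidity:
site
field     159
garage    192
Name: humidity, dtype: int64
The max of the resulting series is 192.

192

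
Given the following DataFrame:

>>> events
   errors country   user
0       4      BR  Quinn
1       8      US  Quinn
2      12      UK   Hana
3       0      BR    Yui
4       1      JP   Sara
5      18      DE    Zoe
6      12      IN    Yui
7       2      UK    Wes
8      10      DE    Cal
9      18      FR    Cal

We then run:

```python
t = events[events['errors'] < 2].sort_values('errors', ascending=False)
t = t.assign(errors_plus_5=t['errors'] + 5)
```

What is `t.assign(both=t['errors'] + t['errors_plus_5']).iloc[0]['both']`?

filter rows where errors < 2:
   errors country  user
3       0      BR   Yui
4       1      JP  Sara
sort by errors descending:
   errors country  user
4       1      JP  Sara
3       0      BR   Yui
add column errors_plus_5 = t['errors'] + 5:
   errors country  user  errors_plus_5
4       1      JP  Sara              6
3       0      BR   Yui              5
add column both = t['errors'] + t['errors_plus_5']:
   errors country  user  errors_plus_5  both
4       1      JP  Sara              6     7
3       0      BR   Yui              5     5

7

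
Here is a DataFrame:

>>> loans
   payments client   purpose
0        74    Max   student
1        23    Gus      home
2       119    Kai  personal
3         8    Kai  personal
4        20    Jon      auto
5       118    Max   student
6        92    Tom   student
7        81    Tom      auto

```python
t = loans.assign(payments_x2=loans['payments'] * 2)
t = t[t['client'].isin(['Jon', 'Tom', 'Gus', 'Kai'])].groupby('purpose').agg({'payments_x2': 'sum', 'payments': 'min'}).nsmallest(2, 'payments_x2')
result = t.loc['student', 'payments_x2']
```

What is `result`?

add column payments_x2 = loans['payments'] * 2:
   payments client   purpose  payments_x2
0        74    Max   student          148
1        23    Gus      home           46
2       119    Kai  personal          238
3         8    Kai  personal           16
4        20    Jon      auto           40
5       118    Max   student          236
6        92    Tom   student          184
7        81    Tom      auto          162
filter rows where client in ['Jon', 'Tom', 'Gus', 'Kai']:
   payments client   purpose  payments_x2
1        23    Gus      home           46
2       119    Kai  personal          238
3         8    Kai  personal           16
4        20    Jon      auto           40
6        92    Tom   student          184
7        81    Tom      auto          162
group by purpose: sum(payments_x2), min(payments):
          payments_x2  payments
purpose                        
auto              202        20
home               46        23
personal          254         8
student           184        92
take 2 rows with smallest payments_x2:
         payments_x2  payments
purpose                       
home              46        23
student          184        92

184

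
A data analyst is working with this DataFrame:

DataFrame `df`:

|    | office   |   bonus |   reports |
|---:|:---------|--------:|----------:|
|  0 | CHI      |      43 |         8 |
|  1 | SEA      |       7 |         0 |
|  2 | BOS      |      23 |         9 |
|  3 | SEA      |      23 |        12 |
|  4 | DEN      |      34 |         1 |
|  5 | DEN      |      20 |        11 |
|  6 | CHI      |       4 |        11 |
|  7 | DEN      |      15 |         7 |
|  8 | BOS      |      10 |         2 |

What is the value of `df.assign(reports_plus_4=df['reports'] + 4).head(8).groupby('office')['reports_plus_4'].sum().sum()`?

add column reports_plus_4 = df['reports'] + 4:
  office  bonus  reports  reports_plus_4
0    CHI     43        8              12
1    SEA      7        0               4
2    BOS     23        9              13
3    SEA     23       12              16
4    DEN     34        1               5
5    DEN     20       11              15
6    CHI      4       11              15
7    DEN     15        7              11
8    BOS     10        2               6
take first 8 rows:
  office  bonus  reports  reports_plus_4
0    CHI     43        8              12
1    SEA      7        0               4
2    BOS     23        9              13
3    SEA     23       12              16
4    DEN     34        1               5
5    DEN     20       11              15
6    CHI      4       11              15
7    DEN     15        7              11
group by office, sum of reports_plus_4:
office
BOS    13
CHI    27
DEN    31
SEA    20
Name: reports_plus_4, dtype: int64
The sum of the resulting series is 91.

91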